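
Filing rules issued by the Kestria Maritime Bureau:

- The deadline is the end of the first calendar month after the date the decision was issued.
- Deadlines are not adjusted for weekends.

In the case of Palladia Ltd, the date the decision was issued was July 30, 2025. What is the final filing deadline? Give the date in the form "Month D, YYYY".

August 31, 2025

The first month after July 30, 2025 is August 2025, whose last day is August 31, 2025.
No adjustment is made for weekends or holidays, so August 31, 2025 stands.
The final due date is August 31, 2025.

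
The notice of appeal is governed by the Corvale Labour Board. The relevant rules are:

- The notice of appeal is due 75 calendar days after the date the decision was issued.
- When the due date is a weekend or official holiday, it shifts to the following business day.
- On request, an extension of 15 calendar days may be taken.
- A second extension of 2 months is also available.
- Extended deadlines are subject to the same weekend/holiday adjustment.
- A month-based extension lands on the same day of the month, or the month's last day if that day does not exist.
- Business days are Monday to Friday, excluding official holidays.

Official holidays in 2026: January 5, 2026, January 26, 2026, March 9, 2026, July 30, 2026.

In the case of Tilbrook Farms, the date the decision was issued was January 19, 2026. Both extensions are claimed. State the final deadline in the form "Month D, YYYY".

75 calendar days after January 19, 2026 is April 4, 2026.
April 4, 2026 falls on a Saturday. Rolling to the next business day gives April 6, 2026, a Monday.
The 15-calendar-day extension moves the deadline from April 6, 2026 to April 21, 2026.
April 21, 2026 (Tuesday) is already a business day.
Applying the 2 months extension: 2 months after April 21, 2026 is June 21, 2026.
Because June 21, 2026 is a Sunday, the deadline becomes June 22, 2026 (Monday).
The final due date is June 22, 2026.

June 22, 2026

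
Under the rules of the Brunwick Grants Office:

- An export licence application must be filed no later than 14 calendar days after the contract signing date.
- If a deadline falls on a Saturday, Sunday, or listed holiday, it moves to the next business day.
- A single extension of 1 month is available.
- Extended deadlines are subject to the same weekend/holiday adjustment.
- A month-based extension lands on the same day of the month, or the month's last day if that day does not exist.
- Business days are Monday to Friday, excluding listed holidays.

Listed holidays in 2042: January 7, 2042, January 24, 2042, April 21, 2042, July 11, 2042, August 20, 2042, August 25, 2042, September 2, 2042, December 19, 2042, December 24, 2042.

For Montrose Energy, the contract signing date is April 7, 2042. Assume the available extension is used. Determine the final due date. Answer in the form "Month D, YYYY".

May 22, 2042

14 calendar days after April 7, 2042 is April 21, 2042.
April 21, 2042 is a listed holiday, so it moves to the next business day, April 22, 2042 (Tuesday).
Applying the 1 month extension: 1 month after April 22, 2042 is May 22, 2042.
May 22, 2042 (Thursday) is already a business day.
The final due date is May 22, 2042.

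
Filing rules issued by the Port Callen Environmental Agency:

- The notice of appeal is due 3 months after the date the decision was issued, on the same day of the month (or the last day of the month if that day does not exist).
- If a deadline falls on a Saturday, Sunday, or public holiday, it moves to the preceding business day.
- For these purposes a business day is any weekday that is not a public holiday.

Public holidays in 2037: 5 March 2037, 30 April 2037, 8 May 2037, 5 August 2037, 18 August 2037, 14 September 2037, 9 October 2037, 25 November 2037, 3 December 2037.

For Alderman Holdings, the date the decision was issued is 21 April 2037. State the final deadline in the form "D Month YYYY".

21 July 2037

3 months from 21 April 2037 is 21 July 2037.
Since 21 July 2037 is a Tuesday and not a holiday, the date is unchanged.
The final due date is 21 July 2037.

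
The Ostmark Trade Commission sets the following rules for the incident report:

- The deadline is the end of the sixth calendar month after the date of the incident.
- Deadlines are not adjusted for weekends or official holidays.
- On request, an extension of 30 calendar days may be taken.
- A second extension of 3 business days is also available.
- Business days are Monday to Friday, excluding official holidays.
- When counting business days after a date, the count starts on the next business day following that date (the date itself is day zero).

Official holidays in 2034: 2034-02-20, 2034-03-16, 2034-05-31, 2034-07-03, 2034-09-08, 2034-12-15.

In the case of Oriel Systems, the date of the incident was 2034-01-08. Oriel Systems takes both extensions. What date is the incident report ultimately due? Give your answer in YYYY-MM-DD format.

2034-09-04

6 months after 2034-01-08 is July 2034; that month ends on 2034-07-31.
2034-07-31 falls on a Monday. The rules make no weekend/holiday allowance, so it remains 2034-07-31.
Applying the 30-calendar-day extension: 2034-07-31 + 30 days = 2034-08-30.
No adjustment is made for weekends or holidays, so 2034-08-30 stands.
The 3-business-day extension runs from 2034-08-30 to 2034-09-04.
2034-09-04 falls on a Monday. The rules make no weekend/holiday allowance, so it remains 2034-09-04.
So the filing is due 2034-09-04.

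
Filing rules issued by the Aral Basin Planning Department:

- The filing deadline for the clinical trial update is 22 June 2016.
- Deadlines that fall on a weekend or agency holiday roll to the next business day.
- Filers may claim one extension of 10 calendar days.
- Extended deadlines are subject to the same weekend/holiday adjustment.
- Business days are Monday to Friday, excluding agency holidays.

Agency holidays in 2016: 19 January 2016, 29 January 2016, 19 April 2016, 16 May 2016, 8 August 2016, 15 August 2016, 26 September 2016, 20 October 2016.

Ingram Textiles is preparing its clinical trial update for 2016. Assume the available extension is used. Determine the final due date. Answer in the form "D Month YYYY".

Start from the fixed due date, 22 June 2016.
22 June 2016 is a Wednesday and not a listed holiday, so it stands.
Add the 10 calendar-day extension to 22 June 2016: 2 July 2016.
2 July 2016 is a Saturday; the next business day is 4 July 2016 (Monday).
Final deadline: 4 July 2016.

4 July 2016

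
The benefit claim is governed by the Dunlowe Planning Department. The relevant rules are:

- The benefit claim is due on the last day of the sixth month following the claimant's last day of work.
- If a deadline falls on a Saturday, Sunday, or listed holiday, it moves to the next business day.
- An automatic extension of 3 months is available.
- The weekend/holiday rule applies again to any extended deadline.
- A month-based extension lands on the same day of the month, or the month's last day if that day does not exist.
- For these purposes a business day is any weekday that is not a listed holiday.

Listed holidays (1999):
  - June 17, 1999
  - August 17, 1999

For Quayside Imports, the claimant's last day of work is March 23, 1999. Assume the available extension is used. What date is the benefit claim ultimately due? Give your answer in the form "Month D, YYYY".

The sixth month after March 23, 1999 is September 1999, whose last day is September 30, 1999.
Since September 30, 1999 is a Thursday and not a holiday, the date is unchanged.
Applying the 3 months extension: 3 months after September 30, 1999 is December 30, 1999.
December 30, 1999 is a Thursday and not a listed holiday, so it stands.
Deadline: December 30, 1999.

December 30, 1999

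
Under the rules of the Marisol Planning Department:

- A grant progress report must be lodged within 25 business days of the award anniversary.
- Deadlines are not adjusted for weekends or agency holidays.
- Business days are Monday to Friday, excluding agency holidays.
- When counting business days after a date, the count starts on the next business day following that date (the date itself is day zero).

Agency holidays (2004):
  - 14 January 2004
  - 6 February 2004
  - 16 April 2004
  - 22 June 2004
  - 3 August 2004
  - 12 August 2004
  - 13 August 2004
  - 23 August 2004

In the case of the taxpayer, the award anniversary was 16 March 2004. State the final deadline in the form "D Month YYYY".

Starting the day after 16 March 2004 and counting 25 business days lands on 21 April 2004.
No adjustment is made for weekends or holidays, so 21 April 2004 stands.
Deadline: 21 April 2004.

21 April 2004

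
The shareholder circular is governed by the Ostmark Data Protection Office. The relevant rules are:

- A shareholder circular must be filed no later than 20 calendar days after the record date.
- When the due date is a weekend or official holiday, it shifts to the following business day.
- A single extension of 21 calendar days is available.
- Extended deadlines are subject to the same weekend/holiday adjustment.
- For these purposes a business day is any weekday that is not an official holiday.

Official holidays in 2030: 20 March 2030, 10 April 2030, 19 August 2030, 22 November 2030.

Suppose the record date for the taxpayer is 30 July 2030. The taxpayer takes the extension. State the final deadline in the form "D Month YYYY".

Adding 20 calendar days to 30 July 2030 gives 19 August 2030.
19 August 2030 falls on a listed holiday. Rolling to the next business day gives 20 August 2030, a Tuesday.
Applying the 21-calendar-day extension: 20 August 2030 + 21 days = 10 September 2030.
10 September 2030 falls on a Tuesday, which is a business day, so no adjustment is needed.
Deadline: 10 September 2030.

10 September 2030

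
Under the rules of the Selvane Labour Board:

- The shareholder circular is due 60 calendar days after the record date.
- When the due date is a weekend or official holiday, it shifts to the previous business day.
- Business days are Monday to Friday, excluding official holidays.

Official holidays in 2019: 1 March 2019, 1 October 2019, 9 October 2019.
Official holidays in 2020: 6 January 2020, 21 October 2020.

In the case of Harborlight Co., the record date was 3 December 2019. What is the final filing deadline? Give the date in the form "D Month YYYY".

Adding 60 calendar days to 3 December 2019 gives 1 February 2020.
1 February 2020 is a Saturday; the preceding business day is 31 January 2020 (Friday).
So the filing is due 31 January 2020.

31 January 2020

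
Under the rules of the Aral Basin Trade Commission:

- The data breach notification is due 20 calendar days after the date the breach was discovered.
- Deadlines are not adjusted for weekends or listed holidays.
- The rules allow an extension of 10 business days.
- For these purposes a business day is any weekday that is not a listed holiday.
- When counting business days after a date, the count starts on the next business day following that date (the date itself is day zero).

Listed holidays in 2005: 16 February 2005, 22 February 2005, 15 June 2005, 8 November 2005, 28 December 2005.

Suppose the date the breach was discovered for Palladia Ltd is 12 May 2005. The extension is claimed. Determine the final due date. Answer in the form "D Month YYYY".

16 June 2005

Adding 20 calendar days to 12 May 2005 gives 1 June 2005.
1 June 2005 falls on a Wednesday. The rules make no weekend/holiday allowance, so it remains 1 June 2005.
The 10-business-day extension runs from 1 June 2005 to 16 June 2005.
16 June 2005 falls on a Thursday. The rules make no weekend/holiday allowance, so it remains 16 June 2005.
Final deadline: 16 June 2005.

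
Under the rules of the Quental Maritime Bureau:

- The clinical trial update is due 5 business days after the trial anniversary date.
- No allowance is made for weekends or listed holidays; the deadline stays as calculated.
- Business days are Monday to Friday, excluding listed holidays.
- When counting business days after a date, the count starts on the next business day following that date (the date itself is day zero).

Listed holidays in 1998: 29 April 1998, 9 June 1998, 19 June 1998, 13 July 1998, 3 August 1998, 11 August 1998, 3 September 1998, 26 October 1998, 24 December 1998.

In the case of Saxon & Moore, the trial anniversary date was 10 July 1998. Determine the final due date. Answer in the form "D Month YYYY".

5 business days after 10 July 1998, excluding weekends and holidays, is 20 July 1998.
20 July 1998 falls on a Monday. The rules make no weekend/holiday allowance, so it remains 20 July 1998.
The final due date is 20 July 1998.

20 July 1998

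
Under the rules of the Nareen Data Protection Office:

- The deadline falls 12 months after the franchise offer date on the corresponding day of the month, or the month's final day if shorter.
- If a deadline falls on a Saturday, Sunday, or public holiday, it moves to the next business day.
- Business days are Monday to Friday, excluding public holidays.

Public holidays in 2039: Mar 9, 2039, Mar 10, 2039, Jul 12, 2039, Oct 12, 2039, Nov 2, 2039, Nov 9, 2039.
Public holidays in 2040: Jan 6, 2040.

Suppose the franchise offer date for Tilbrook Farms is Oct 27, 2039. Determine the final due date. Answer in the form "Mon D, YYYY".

12 months after Oct 27, 2039, on the same day of the month, is Oct 27, 2040.
Oct 27, 2040 falls on a Saturday. Rolling to the next business day gives Oct 29, 2040, a Monday.
Final deadline: Oct 29, 2040.

Oct 29, 2040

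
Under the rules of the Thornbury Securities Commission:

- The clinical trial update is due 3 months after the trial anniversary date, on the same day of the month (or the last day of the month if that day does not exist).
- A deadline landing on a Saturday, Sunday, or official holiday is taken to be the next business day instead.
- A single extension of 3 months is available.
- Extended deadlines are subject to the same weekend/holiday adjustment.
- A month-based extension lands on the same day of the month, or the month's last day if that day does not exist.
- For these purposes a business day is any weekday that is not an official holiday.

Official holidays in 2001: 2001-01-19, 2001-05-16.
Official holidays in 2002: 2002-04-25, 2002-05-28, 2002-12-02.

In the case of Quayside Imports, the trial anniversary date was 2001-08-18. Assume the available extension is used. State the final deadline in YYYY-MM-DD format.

2002-02-19

3 months from 2001-08-18 is 2001-11-18.
Because 2001-11-18 is a Sunday, the deadline becomes 2001-11-19 (Monday).
Add 3 months to 2001-11-19: 2002-02-19.
2002-02-19 (Tuesday) is already a business day.
So the filing is due 2002-02-19.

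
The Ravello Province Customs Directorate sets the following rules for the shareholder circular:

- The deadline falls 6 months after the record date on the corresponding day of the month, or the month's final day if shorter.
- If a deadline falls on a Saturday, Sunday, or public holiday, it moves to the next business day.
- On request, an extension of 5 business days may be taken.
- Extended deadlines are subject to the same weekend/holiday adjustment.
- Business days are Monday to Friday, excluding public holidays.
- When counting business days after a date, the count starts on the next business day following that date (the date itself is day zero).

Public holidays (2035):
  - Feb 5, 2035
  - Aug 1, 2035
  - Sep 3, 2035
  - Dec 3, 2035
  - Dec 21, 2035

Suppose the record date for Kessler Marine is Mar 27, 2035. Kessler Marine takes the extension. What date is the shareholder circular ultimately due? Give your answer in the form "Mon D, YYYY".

Oct 4, 2035

6 months from Mar 27, 2035 is Sep 27, 2035.
Since Sep 27, 2035 is a Thursday and not a holiday, the date is unchanged.
Counting 5 further business days from Sep 27, 2035 reaches Oct 4, 2035.
Oct 4, 2035 (Thursday) is already a business day.
So the filing is due Oct 4, 2035.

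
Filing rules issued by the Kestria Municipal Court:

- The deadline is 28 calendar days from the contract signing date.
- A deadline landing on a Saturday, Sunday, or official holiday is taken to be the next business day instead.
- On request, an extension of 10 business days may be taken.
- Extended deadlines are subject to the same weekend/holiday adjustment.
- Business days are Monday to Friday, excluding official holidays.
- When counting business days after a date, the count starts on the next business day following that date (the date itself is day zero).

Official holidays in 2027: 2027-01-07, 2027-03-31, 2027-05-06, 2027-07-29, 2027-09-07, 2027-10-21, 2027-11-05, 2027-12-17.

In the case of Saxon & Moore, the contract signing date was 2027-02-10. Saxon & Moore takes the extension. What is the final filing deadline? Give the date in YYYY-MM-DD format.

From 2027-02-10, 28 calendar days later is 2027-03-10.
2027-03-10 (Wednesday) is already a business day.
The 10-business-day extension runs from 2027-03-10 to 2027-03-24.
2027-03-24 is a Wednesday and not a listed holiday, so it stands.
Final deadline: 2027-03-24.

2027-03-24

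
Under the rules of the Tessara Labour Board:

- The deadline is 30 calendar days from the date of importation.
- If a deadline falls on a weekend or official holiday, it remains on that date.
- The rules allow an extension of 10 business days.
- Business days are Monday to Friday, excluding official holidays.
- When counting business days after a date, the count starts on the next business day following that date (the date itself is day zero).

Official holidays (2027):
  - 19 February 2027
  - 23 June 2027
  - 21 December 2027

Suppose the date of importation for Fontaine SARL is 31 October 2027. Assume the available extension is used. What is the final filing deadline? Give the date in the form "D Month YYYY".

Adding 30 calendar days to 31 October 2027 gives 30 November 2027.
30 November 2027 falls on a Tuesday. The rules make no weekend/holiday allowance, so it remains 30 November 2027.
The 10-business-day extension runs from 30 November 2027 to 14 December 2027.
14 December 2027 falls on a Tuesday. The rules make no weekend/holiday allowance, so it remains 14 December 2027.
So the filing is due 14 December 2027.

14 December 2027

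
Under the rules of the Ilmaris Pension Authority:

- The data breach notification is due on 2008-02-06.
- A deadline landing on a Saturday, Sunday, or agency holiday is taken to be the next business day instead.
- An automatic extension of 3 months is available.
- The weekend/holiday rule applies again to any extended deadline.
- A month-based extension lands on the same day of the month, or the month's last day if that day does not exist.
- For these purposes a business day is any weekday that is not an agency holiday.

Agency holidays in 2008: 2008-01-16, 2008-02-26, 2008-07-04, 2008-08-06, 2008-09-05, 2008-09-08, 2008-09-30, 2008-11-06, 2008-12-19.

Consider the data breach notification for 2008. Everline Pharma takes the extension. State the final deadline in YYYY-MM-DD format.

2008-05-06

The statutory due date is 2008-02-06.
2008-02-06 falls on a Wednesday, which is a business day, so no adjustment is needed.
The 3 months extension carries 2008-02-06 to 2008-05-06.
Since 2008-05-06 is a Tuesday and not a holiday, the date is unchanged.
Deadline: 2008-05-06.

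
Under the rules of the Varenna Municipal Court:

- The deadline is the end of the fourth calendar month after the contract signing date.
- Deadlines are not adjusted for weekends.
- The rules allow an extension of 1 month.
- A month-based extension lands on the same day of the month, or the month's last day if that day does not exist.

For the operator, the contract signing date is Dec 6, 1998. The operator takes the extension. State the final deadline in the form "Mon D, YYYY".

The fourth month after Dec 6, 1998 is April 1999, whose last day is Apr 30, 1999.
Apr 30, 1999 is a Friday; no weekend or holiday adjustment applies.
Add 1 month to Apr 30, 1999: May 30, 1999.
May 30, 1999 falls on a Sunday. The rules make no weekend/holiday allowance, so it remains May 30, 1999.
Final deadline: May 30, 1999.

May 30, 1999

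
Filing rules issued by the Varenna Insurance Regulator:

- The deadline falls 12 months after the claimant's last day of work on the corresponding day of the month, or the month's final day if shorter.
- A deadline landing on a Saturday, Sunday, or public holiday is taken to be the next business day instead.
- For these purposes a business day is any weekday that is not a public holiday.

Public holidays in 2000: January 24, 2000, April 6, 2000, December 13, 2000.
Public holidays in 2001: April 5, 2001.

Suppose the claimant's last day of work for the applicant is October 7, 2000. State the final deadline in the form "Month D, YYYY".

12 months from October 7, 2000 is October 7, 2001.
Because October 7, 2001 is a Sunday, the deadline becomes October 8, 2001 (Monday).
The final due date is October 8, 2001.

October 8, 2001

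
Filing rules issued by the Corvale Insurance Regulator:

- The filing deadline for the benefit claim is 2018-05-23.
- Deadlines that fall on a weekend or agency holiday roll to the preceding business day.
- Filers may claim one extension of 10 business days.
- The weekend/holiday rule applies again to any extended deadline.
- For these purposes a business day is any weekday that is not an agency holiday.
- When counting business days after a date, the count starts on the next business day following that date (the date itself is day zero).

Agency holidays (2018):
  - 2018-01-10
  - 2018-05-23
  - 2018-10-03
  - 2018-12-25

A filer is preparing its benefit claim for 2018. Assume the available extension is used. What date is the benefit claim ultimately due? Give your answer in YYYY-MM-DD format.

The statutory due date is 2018-05-23.
2018-05-23 is a listed holiday; the preceding business day is 2018-05-22 (Tuesday).
The 10-business-day extension runs from 2018-05-22 to 2018-06-06.
2018-06-06 is a Wednesday and not a listed holiday, so it stands.
So the filing is due 2018-06-06.

2018-06-06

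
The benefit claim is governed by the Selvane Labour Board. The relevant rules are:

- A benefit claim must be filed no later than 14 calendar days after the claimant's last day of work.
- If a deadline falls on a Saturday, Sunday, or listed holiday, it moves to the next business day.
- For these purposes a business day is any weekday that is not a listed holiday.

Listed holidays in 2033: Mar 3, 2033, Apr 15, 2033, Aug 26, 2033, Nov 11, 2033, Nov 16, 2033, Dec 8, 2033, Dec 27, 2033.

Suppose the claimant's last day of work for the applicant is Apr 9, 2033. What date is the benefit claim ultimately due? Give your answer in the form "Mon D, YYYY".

Apr 25, 2033

Trigger date Apr 9, 2033 + 14 calendar days = Apr 23, 2033.
Because Apr 23, 2033 is a Saturday, the deadline becomes Apr 25, 2033 (Monday).
Deadline: Apr 25, 2033.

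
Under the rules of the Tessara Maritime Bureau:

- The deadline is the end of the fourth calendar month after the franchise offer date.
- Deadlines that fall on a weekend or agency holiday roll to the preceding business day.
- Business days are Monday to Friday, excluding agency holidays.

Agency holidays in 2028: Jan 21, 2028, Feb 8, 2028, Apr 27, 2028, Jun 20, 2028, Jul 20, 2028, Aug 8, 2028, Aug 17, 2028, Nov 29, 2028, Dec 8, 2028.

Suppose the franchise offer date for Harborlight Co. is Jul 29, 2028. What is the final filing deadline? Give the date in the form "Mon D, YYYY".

4 months after Jul 29, 2028 falls in November 2028; the last day of that month is Nov 30, 2028.
Nov 30, 2028 falls on a Thursday, which is a business day, so no adjustment is needed.
Final deadline: Nov 30, 2028.

Nov 30, 2028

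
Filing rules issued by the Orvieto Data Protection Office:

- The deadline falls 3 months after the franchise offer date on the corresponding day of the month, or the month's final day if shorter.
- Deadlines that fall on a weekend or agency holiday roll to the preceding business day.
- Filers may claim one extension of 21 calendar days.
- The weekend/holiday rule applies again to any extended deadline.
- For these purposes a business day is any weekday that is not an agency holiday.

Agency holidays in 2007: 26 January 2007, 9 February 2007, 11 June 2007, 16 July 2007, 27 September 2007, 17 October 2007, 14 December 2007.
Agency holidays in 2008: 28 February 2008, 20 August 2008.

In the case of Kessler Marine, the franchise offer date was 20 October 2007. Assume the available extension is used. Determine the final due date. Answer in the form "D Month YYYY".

8 February 2008

Moving 3 months forward from 20 October 2007 on the corresponding day gives 20 January 2008.
Because 20 January 2008 is a Sunday, the deadline becomes 18 January 2008 (Friday).
With the 21-day extension, 18 January 2008 becomes 8 February 2008.
8 February 2008 falls on a Friday, which is a business day, so no adjustment is needed.
The final due date is 8 February 2008.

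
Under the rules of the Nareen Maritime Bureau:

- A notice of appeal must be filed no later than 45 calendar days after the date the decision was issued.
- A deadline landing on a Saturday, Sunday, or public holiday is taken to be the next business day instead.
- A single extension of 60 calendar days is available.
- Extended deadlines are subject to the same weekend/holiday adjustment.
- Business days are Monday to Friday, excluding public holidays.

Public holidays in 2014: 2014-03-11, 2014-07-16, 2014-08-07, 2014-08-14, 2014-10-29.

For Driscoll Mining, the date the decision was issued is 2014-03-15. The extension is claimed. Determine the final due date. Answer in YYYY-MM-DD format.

Adding 45 calendar days to 2014-03-15 gives 2014-04-29.
2014-04-29 falls on a Tuesday, which is a business day, so no adjustment is needed.
The 60-calendar-day extension moves the deadline from 2014-04-29 to 2014-06-28.
Because 2014-06-28 is a Saturday, the deadline becomes 2014-06-30 (Monday).
The final due date is 2014-06-30.

2014-06-30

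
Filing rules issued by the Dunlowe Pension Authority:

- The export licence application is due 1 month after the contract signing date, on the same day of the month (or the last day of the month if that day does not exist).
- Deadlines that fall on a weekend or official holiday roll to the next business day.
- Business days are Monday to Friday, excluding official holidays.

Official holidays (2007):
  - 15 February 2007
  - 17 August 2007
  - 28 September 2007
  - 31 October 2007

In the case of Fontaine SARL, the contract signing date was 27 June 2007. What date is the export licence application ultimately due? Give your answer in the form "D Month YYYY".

27 July 2007

1 month after 27 June 2007, on the same day of the month, is 27 July 2007.
Since 27 July 2007 is a Friday and not a holiday, the date is unchanged.
Final deadline: 27 July 2007.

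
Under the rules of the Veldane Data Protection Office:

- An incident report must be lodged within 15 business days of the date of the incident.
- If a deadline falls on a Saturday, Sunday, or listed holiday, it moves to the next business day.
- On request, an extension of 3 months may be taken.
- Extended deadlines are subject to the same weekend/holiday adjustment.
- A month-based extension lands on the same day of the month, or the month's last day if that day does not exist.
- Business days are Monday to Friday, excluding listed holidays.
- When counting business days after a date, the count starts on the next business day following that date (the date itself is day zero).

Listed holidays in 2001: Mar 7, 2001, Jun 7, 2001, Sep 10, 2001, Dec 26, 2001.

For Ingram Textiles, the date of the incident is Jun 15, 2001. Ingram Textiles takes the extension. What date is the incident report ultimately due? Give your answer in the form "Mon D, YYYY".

Oct 8, 2001

Starting the day after Jun 15, 2001 and counting 15 business days lands on Jul 6, 2001.
Jul 6, 2001 falls on a Friday, which is a business day, so no adjustment is needed.
The 3 months extension carries Jul 6, 2001 to Oct 6, 2001.
Oct 6, 2001 is a Saturday, so it moves to the next business day, Oct 8, 2001 (Monday).
Final deadline: Oct 8, 2001.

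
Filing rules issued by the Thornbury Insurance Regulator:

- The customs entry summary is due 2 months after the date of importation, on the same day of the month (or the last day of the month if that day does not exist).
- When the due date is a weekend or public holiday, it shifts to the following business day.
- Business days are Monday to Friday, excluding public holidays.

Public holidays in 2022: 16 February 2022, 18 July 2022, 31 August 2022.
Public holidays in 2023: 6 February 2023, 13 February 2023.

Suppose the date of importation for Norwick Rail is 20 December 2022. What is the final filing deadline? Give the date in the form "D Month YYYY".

20 February 2023

2 months from 20 December 2022 is 20 February 2023.
20 February 2023 falls on a Monday, which is a business day, so no adjustment is needed.
So the filing is due 20 February 2023.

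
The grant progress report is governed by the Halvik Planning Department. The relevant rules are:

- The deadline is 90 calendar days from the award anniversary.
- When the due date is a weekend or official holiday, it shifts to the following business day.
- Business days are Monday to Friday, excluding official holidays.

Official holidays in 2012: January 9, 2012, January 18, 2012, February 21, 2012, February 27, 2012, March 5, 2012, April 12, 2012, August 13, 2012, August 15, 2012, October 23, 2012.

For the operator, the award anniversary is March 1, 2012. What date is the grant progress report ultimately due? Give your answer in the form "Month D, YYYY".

From March 1, 2012, 90 calendar days later is May 30, 2012.
May 30, 2012 is a Wednesday and not a listed holiday, so it stands.
The final due date is May 30, 2012.

May 30, 2012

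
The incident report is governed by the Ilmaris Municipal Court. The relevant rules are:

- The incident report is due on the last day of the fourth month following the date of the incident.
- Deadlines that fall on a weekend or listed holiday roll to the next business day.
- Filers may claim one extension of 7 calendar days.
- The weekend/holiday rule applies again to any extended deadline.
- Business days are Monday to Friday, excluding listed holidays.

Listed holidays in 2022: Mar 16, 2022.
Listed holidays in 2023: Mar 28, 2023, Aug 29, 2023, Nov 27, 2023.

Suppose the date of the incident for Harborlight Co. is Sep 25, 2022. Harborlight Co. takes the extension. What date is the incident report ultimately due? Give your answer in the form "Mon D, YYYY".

4 months after Sep 25, 2022 is January 2023; that month ends on Jan 31, 2023.
Since Jan 31, 2023 is a Tuesday and not a holiday, the date is unchanged.
Add the 7 calendar-day extension to Jan 31, 2023: Feb 7, 2023.
Since Feb 7, 2023 is a Tuesday and not a holiday, the date is unchanged.
So the filing is due Feb 7, 2023.

Feb 7, 2023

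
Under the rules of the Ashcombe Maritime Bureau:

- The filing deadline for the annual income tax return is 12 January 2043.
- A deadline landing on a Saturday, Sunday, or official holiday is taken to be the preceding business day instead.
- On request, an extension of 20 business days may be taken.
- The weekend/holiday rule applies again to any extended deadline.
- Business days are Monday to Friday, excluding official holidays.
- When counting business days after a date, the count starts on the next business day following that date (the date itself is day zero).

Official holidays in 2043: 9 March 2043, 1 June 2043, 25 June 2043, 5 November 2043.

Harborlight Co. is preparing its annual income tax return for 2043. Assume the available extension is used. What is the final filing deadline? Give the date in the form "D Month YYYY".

The statutory due date is 12 January 2043.
12 January 2043 (Monday) is already a business day.
Applying the 20-business-day extension: 20 business days after 12 January 2043 is 9 February 2043.
9 February 2043 is a Monday and not a listed holiday, so it stands.
So the filing is due 9 February 2043.

9 February 2043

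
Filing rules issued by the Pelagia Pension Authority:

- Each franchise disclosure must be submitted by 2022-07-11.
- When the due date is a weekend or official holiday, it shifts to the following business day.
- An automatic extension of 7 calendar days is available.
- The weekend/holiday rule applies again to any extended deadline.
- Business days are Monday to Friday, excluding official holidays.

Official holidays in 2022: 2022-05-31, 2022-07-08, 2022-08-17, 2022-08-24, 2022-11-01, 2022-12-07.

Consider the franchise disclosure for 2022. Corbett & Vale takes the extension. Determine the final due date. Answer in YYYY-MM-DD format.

2022-07-18

Start from the fixed due date, 2022-07-11.
2022-07-11 is a Monday and not a listed holiday, so it stands.
The 7-calendar-day extension moves the deadline from 2022-07-11 to 2022-07-18.
2022-07-18 falls on a Monday, which is a business day, so no adjustment is needed.
The final due date is 2022-07-18.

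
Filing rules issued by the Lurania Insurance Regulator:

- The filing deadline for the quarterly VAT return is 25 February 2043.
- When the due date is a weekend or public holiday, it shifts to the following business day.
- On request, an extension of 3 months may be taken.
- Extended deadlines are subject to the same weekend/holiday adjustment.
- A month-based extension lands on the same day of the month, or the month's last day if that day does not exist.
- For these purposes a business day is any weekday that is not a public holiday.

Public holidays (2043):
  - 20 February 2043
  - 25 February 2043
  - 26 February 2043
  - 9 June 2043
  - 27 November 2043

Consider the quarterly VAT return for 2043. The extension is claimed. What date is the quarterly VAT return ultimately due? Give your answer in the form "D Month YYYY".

The stated deadline is 25 February 2043.
25 February 2043 is a listed holiday, so it moves to the next business day, 27 February 2043 (Friday).
Add 3 months to 27 February 2043: 27 May 2043.
Since 27 May 2043 is a Wednesday and not a holiday, the date is unchanged.
So the filing is due 27 May 2043.

27 May 2043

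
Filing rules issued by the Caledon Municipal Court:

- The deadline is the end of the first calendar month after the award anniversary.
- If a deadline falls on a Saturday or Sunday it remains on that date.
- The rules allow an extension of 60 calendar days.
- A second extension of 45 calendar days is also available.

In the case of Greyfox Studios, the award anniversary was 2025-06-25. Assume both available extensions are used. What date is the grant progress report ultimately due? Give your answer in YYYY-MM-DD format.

2025-11-13

1 month after 2025-06-25 falls in July 2025; the last day of that month is 2025-07-31.
2025-07-31 is a Thursday; no weekend or holiday adjustment applies.
The 60-calendar-day extension moves the deadline from 2025-07-31 to 2025-09-29.
2025-09-29 is a Monday; no weekend or holiday adjustment applies.
The 45-calendar-day extension moves the deadline from 2025-09-29 to 2025-11-13.
2025-11-13 is a Thursday; no weekend or holiday adjustment applies.
Deadline: 2025-11-13.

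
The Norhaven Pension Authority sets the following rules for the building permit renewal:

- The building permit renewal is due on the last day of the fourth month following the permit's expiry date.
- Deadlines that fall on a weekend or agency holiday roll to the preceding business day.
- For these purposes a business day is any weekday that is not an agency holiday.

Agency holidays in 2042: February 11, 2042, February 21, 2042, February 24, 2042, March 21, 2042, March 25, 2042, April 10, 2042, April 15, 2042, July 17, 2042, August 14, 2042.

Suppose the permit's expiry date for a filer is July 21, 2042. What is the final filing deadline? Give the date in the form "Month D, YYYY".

The fourth month after July 21, 2042 is November 2042, whose last day is November 30, 2042.
November 30, 2042 is a Sunday, so it moves to the preceding business day, November 28, 2042 (Friday).
Deadline: November 28, 2042.

November 28, 2042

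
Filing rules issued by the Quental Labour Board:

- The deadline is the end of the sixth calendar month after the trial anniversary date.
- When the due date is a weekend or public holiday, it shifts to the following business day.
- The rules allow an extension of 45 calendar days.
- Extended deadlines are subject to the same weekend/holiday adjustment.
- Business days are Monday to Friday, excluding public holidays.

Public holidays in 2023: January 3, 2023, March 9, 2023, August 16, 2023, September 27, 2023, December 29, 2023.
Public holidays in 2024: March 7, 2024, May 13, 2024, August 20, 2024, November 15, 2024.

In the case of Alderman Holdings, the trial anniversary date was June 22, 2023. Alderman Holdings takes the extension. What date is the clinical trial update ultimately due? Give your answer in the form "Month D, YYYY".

February 15, 2024

6 months after June 22, 2023 is December 2023; that month ends on December 31, 2023.
December 31, 2023 falls on a Sunday. Rolling to the next business day gives January 1, 2024, a Monday.
The 45-calendar-day extension moves the deadline from January 1, 2024 to February 15, 2024.
February 15, 2024 is a Thursday and not a listed holiday, so it stands.
The final due date is February 15, 2024.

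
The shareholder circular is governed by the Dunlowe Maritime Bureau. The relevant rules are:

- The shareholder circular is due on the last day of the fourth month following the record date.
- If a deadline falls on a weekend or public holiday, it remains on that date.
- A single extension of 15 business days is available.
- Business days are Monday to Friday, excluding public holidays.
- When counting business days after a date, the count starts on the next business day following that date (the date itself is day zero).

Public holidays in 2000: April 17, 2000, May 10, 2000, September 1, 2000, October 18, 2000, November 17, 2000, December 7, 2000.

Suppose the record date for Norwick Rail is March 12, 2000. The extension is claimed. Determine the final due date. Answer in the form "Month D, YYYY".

August 21, 2000

The fourth month after March 12, 2000 is July 2000, whose last day is July 31, 2000.
July 31, 2000 falls on a Monday. The rules make no weekend/holiday allowance, so it remains July 31, 2000.
The 15-business-day extension runs from July 31, 2000 to August 21, 2000.
August 21, 2000 falls on a Monday. The rules make no weekend/holiday allowance, so it remains August 21, 2000.
The final due date is August 21, 2000.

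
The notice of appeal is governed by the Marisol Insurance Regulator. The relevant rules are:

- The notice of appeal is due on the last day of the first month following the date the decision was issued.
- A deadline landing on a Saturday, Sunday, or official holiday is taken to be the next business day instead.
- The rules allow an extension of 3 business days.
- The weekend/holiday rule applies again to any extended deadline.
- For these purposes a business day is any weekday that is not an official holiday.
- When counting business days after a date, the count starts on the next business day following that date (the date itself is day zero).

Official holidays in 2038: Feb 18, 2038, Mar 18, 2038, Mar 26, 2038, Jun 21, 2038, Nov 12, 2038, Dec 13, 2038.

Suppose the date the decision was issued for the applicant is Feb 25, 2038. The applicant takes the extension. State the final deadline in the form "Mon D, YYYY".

1 month after Feb 25, 2038 falls in March 2038; the last day of that month is Mar 31, 2038.
Mar 31, 2038 (Wednesday) is already a business day.
Applying the 3-business-day extension: 3 business days after Mar 31, 2038 is Apr 5, 2038.
Since Apr 5, 2038 is a Monday and not a holiday, the date is unchanged.
Final deadline: Apr 5, 2038.

Apr 5, 2038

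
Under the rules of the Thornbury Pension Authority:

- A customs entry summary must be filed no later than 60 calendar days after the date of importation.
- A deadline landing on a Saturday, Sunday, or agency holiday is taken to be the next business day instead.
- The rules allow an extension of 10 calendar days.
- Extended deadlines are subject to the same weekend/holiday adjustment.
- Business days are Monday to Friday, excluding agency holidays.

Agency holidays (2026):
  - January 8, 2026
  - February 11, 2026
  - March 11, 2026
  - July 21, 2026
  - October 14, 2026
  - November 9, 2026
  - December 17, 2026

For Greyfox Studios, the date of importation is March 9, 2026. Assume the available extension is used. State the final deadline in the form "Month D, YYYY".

May 18, 2026

Adding 60 calendar days to March 9, 2026 gives May 8, 2026.
May 8, 2026 is a Friday and not a listed holiday, so it stands.
With the 10-day extension, May 8, 2026 becomes May 18, 2026.
Since May 18, 2026 is a Monday and not a holiday, the date is unchanged.
Final deadline: May 18, 2026.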